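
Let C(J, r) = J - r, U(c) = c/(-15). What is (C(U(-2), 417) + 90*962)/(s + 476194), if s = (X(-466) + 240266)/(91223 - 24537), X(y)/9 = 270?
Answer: 43094060321/238167868350 ≈ 0.18094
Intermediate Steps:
X(y) = 2430 (X(y) = 9*270 = 2430)
U(c) = -c/15 (U(c) = c*(-1/15) = -c/15)
s = 121348/33343 (s = (2430 + 240266)/(91223 - 24537) = 242696/66686 = 242696*(1/66686) = 121348/33343 ≈ 3.6394)
(C(U(-2), 417) + 90*962)/(s + 476194) = ((-1/15*(-2) - 1*417) + 90*962)/(121348/33343 + 476194) = ((2/15 - 417) + 86580)/(15877857890/33343) = (-6253/15 + 86580)*(33343/15877857890) = (1292447/15)*(33343/15877857890) = 43094060321/238167868350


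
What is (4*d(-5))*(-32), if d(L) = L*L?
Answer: -3200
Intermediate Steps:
d(L) = L**2
(4*d(-5))*(-32) = (4*(-5)**2)*(-32) = (4*25)*(-32) = 100*(-32) = -3200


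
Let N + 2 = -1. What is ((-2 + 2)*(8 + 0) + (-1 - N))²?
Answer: 4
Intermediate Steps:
N = -3 (N = -2 - 1 = -3)
((-2 + 2)*(8 + 0) + (-1 - N))² = ((-2 + 2)*(8 + 0) + (-1 - 1*(-3)))² = (0*8 + (-1 + 3))² = (0 + 2)² = 2² = 4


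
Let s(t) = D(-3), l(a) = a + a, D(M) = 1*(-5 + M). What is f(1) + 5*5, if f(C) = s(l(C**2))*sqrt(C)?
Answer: 17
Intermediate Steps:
D(M) = -5 + M
l(a) = 2*a
s(t) = -8 (s(t) = -5 - 3 = -8)
f(C) = -8*sqrt(C)
f(1) + 5*5 = -8*sqrt(1) + 5*5 = -8*1 + 25 = -8 + 25 = 17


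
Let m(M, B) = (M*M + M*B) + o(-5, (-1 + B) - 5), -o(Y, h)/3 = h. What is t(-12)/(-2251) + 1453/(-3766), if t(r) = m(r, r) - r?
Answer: -4603867/8477266 ≈ -0.54308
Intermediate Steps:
o(Y, h) = -3*h
m(M, B) = 18 + M**2 - 3*B + B*M (m(M, B) = (M*M + M*B) - 3*((-1 + B) - 5) = (M**2 + B*M) - 3*(-6 + B) = (M**2 + B*M) + (18 - 3*B) = 18 + M**2 - 3*B + B*M)
t(r) = 18 - 4*r + 2*r**2 (t(r) = (18 + r**2 - 3*r + r*r) - r = (18 + r**2 - 3*r + r**2) - r = (18 - 3*r + 2*r**2) - r = 18 - 4*r + 2*r**2)
t(-12)/(-2251) + 1453/(-3766) = (18 - 4*(-12) + 2*(-12)**2)/(-2251) + 1453/(-3766) = (18 + 48 + 2*144)*(-1/2251) + 1453*(-1/3766) = (18 + 48 + 288)*(-1/2251) - 1453/3766 = 354*(-1/2251) - 1453/3766 = -354/2251 - 1453/3766 = -4603867/8477266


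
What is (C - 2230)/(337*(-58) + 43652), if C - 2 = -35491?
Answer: -37719/24106 ≈ -1.5647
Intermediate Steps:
C = -35489 (C = 2 - 35491 = -35489)
(C - 2230)/(337*(-58) + 43652) = (-35489 - 2230)/(337*(-58) + 43652) = -37719/(-19546 + 43652) = -37719/24106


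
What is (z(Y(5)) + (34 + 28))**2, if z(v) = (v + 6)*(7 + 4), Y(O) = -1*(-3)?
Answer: 25921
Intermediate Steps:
Y(O) = 3
z(v) = 66 + 11*v (z(v) = (6 + v)*11 = 66 + 11*v)
(z(Y(5)) + (34 + 28))**2 = ((66 + 11*3) + (34 + 28))**2 = ((66 + 33) + 62)**2 = (99 + 62)**2 = 161**2 = 25921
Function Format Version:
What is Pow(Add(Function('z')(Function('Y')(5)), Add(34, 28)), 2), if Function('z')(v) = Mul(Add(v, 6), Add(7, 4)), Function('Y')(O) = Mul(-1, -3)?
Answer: 25921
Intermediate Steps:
Function('Y')(O) = 3
Function('z')(v) = Add(66, Mul(11, v)) (Function('z')(v) = Mul(Add(6, v), 11) = Add(66, Mul(11, v)))
Pow(Add(Function('z')(Function('Y')(5)), Add(34, 28)), 2) = Pow(Add(Add(66, Mul(11, 3)), Add(34, 28)), 2) = Pow(Add(Add(66, 33), 62), 2) = Pow(Add(99, 62), 2) = Pow(161, 2) = 25921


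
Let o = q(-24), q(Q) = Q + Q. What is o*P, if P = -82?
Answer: 3936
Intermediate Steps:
q(Q) = 2*Q
o = -48 (o = 2*(-24) = -48)
o*P = -48*(-82) = 3936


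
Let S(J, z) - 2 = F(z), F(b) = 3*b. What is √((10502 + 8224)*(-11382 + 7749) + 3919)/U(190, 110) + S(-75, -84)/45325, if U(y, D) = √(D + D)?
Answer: -10/1813 + I*√3741520145/110 ≈ -0.0055157 + 556.07*I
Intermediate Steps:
S(J, z) = 2 + 3*z
U(y, D) = √2*√D (U(y, D) = √(2*D) = √2*√D)
√((10502 + 8224)*(-11382 + 7749) + 3919)/U(190, 110) + S(-75, -84)/45325 = √((10502 + 8224)*(-11382 + 7749) + 3919)/((√2*√110)) + (2 + 3*(-84))/45325 = √(18726*(-3633) + 3919)/((2*√55)) + (2 - 252)*(1/45325) = √(-68031558 + 3919)*(√55/110) - 250*1/45325 = √(-68027639)*(√55/110) - 10/1813 = (I*√68027639)*(√55/110) - 10/1813 = I*√3741520145/110 - 10/1813 = -10/1813 + I*√3741520145/110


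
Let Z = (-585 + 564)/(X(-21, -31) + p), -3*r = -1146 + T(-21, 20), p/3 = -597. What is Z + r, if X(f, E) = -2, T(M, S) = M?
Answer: 697498/1793 ≈ 389.01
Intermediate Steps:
p = -1791 (p = 3*(-597) = -1791)
r = 389 (r = -(-1146 - 21)/3 = -⅓*(-1167) = 389)
Z = 21/1793 (Z = (-585 + 564)/(-2 - 1791) = -21/(-1793) = -21*(-1/1793) = 21/1793 ≈ 0.011712)
Z + r = 21/1793 + 389 = 697498/1793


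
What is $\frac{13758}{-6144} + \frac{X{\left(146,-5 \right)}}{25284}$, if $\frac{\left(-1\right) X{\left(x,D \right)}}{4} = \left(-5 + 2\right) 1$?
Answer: $- \frac{4830327}{2157568} \approx -2.2388$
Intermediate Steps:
$X{\left(x,D \right)} = 12$ ($X{\left(x,D \right)} = - 4 \left(-5 + 2\right) 1 = - 4 \left(\left(-3\right) 1\right) = \left(-4\right) \left(-3\right) = 12$)
$\frac{13758}{-6144} + \frac{X{\left(146,-5 \right)}}{25284} = \frac{13758}{-6144} + \frac{12}{25284} = 13758 \left(- \frac{1}{6144}\right) + 12 \cdot \frac{1}{25284} = - \frac{2293}{1024} + \frac{1}{2107} = - \frac{4830327}{2157568}$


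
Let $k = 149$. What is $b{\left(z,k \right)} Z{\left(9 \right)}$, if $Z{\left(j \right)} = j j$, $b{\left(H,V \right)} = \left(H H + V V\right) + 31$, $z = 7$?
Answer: $1804761$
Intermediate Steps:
$b{\left(H,V \right)} = 31 + H^{2} + V^{2}$ ($b{\left(H,V \right)} = \left(H^{2} + V^{2}\right) + 31 = 31 + H^{2} + V^{2}$)
$Z{\left(j \right)} = j^{2}$
$b{\left(z,k \right)} Z{\left(9 \right)} = \left(31 + 7^{2} + 149^{2}\right) 9^{2} = \left(31 + 49 + 22201\right) 81 = 22281 \cdot 81 = 1804761$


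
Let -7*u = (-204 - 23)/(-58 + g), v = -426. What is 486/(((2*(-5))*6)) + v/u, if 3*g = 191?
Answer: -187367/2270 ≈ -82.541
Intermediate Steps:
g = 191/3 (g = (1/3)*191 = 191/3 ≈ 63.667)
u = 681/119 (u = -(-204 - 23)/(7*(-58 + 191/3)) = -(-227)/(7*17/3) = -(-227)*3/(7*17) = -1/7*(-681/17) = 681/119 ≈ 5.7227)
486/(((2*(-5))*6)) + v/u = 486/(((2*(-5))*6)) - 426/681/119 = 486/((-10*6)) - 426*119/681 = 486/(-60) - 16898/227 = 486*(-1/60) - 16898/227 = -81/10 - 16898/227 = -187367/2270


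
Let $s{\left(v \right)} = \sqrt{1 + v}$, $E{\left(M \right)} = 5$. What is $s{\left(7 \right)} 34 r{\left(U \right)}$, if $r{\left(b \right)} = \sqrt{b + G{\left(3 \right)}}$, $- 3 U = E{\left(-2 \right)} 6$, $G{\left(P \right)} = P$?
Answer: $68 i \sqrt{14} \approx 254.43 i$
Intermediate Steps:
$U = -10$ ($U = - \frac{5 \cdot 6}{3} = \left(- \frac{1}{3}\right) 30 = -10$)
$r{\left(b \right)} = \sqrt{3 + b}$ ($r{\left(b \right)} = \sqrt{b + 3} = \sqrt{3 + b}$)
$s{\left(7 \right)} 34 r{\left(U \right)} = \sqrt{1 + 7} \cdot 34 \sqrt{3 - 10} = \sqrt{8} \cdot 34 \sqrt{-7} = 2 \sqrt{2} \cdot 34 i \sqrt{7} = 68 \sqrt{2} i \sqrt{7} = 68 i \sqrt{14}$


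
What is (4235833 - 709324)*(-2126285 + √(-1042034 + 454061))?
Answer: -7498363189065 + 3526509*I*√587973 ≈ -7.4984e+12 + 2.7041e+9*I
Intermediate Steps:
(4235833 - 709324)*(-2126285 + √(-1042034 + 454061)) = 3526509*(-2126285 + √(-587973)) = 3526509*(-2126285 + I*√587973) = -7498363189065 + 3526509*I*√587973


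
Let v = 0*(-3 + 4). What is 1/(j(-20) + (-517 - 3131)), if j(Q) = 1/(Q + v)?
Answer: -20/72961 ≈ -0.00027412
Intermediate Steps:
v = 0 (v = 0*1 = 0)
j(Q) = 1/Q (j(Q) = 1/(Q + 0) = 1/Q)
1/(j(-20) + (-517 - 3131)) = 1/(1/(-20) + (-517 - 3131)) = 1/(-1/20 - 3648) = 1/(-72961/20) = -20/72961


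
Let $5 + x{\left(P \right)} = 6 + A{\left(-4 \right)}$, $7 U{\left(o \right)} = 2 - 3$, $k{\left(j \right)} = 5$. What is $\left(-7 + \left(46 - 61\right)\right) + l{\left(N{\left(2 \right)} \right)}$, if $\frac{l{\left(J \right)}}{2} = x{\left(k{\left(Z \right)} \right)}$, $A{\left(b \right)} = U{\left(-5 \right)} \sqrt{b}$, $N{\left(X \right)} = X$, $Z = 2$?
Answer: $-20 - \frac{4 i}{7} \approx -20.0 - 0.57143 i$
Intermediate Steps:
$U{\left(o \right)} = - \frac{1}{7}$ ($U{\left(o \right)} = \frac{2 - 3}{7} = \frac{1}{7} \left(-1\right) = - \frac{1}{7}$)
$A{\left(b \right)} = - \frac{\sqrt{b}}{7}$
$x{\left(P \right)} = 1 - \frac{2 i}{7}$ ($x{\left(P \right)} = -5 + \left(6 - \frac{\sqrt{-4}}{7}\right) = -5 + \left(6 - \frac{2 i}{7}\right) = 1 - \frac{2 i}{7}$)
$l{\left(J \right)} = 2 - \frac{4 i}{7}$ ($l{\left(J \right)} = 2 \left(1 - \frac{2 i}{7}\right) = 2 - \frac{4 i}{7}$)
$\left(-7 + \left(46 - 61\right)\right) + l{\left(N{\left(2 \right)} \right)} = \left(-7 + \left(46 - 61\right)\right) + \left(2 - \frac{4 i}{7}\right) = \left(-7 - 15\right) + \left(2 - \frac{4 i}{7}\right) = -22 + \left(2 - \frac{4 i}{7}\right) = -20 - \frac{4 i}{7}$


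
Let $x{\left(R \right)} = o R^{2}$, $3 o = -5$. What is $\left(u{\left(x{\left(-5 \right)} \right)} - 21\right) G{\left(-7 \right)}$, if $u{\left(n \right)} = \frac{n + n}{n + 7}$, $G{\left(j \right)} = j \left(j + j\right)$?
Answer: $- \frac{47383}{26} \approx -1822.4$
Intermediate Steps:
$o = - \frac{5}{3}$ ($o = \frac{1}{3} \left(-5\right) = - \frac{5}{3} \approx -1.6667$)
$G{\left(j \right)} = 2 j^{2}$ ($G{\left(j \right)} = j 2 j = 2 j^{2}$)
$x{\left(R \right)} = - \frac{5 R^{2}}{3}$
$u{\left(n \right)} = \frac{2 n}{7 + n}$
$\left(u{\left(x{\left(-5 \right)} \right)} - 21\right) G{\left(-7 \right)} = \left(\frac{2 \left(- \frac{5 \left(-5\right)^{2}}{3}\right)}{7 - \frac{5 \left(-5\right)^{2}}{3}} - 21\right) 2 \left(-7\right)^{2} = \left(\frac{2 \left(\left(- \frac{5}{3}\right) 25\right)}{7 - \frac{125}{3}} - 21\right) 2 \cdot 49 = \left(2 \left(- \frac{125}{3}\right) \frac{1}{7 - \frac{125}{3}} - 21\right) 98 = \left(2 \left(- \frac{125}{3}\right) \frac{1}{- \frac{104}{3}} - 21\right) 98 = \left(2 \left(- \frac{125}{3}\right) \left(- \frac{3}{104}\right) - 21\right) 98 = \left(\frac{125}{52} - 21\right) 98 = \left(- \frac{967}{52}\right) 98 = - \frac{47383}{26}$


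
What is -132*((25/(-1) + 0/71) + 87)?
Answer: -8184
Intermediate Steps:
-132*((25/(-1) + 0/71) + 87) = -132*((25*(-1) + 0*(1/71)) + 87) = -132*((-25 + 0) + 87) = -132*(-25 + 87) = -132*62 = -8184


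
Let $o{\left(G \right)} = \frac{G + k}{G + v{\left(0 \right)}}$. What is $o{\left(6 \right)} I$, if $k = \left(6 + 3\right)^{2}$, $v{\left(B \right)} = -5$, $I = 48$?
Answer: $4176$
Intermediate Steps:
$k = 81$ ($k = 9^{2} = 81$)
$o{\left(G \right)} = \frac{81 + G}{-5 + G}$ ($o{\left(G \right)} = \frac{G + 81}{G - 5} = \frac{81 + G}{-5 + G}$)
$o{\left(6 \right)} I = \frac{81 + 6}{-5 + 6} \cdot 48 = 1^{-1} \cdot 87 \cdot 48 = 1 \cdot 87 \cdot 48 = 87 \cdot 48 = 4176$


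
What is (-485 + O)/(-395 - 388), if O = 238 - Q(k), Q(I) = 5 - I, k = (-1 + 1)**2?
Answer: 28/87 ≈ 0.32184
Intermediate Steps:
k = 0 (k = 0**2 = 0)
O = 233 (O = 238 - (5 - 1*0) = 238 - (5 + 0) = 238 - 1*5 = 238 - 5 = 233)
(-485 + O)/(-395 - 388) = (-485 + 233)/(-395 - 388) = -252/(-783) = -252*(-1/783) = 28/87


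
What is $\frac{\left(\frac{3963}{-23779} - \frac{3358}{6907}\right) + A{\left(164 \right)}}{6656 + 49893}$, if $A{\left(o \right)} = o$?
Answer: $\frac{26828392369}{9287695580597} \approx 0.0028886$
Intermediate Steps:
$\frac{\left(\frac{3963}{-23779} - \frac{3358}{6907}\right) + A{\left(164 \right)}}{6656 + 49893} = \frac{\left(\frac{3963}{-23779} - \frac{3358}{6907}\right) + 164}{6656 + 49893} = \frac{\left(3963 \left(- \frac{1}{23779}\right) - \frac{3358}{6907}\right) + 164}{56549} = \left(\left(- \frac{3963}{23779} - \frac{3358}{6907}\right) + 164\right) \frac{1}{56549} = \left(- \frac{107222323}{164241553} + 164\right) \frac{1}{56549} = \frac{26828392369}{164241553} \cdot \frac{1}{56549} = \frac{26828392369}{9287695580597}$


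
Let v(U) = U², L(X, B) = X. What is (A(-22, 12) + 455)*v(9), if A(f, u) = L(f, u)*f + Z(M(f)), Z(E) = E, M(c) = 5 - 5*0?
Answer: 76464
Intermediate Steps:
M(c) = 5 (M(c) = 5 + 0 = 5)
A(f, u) = 5 + f² (A(f, u) = f*f + 5 = f² + 5 = 5 + f²)
(A(-22, 12) + 455)*v(9) = ((5 + (-22)²) + 455)*9² = ((5 + 484) + 455)*81 = (489 + 455)*81 = 944*81 = 76464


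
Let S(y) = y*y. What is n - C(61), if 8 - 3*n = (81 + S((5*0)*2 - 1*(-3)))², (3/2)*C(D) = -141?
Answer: -7810/3 ≈ -2603.3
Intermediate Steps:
C(D) = -94 (C(D) = (⅔)*(-141) = -94)
S(y) = y²
n = -8092/3 (n = 8/3 - (81 + ((5*0)*2 - 1*(-3))²)²/3 = 8/3 - (81 + (0*2 + 3)²)²/3 = 8/3 - (81 + (0 + 3)²)²/3 = 8/3 - (81 + 3²)²/3 = 8/3 - (81 + 9)²/3 = 8/3 - ⅓*90² = 8/3 - ⅓*8100 = 8/3 - 2700 = -8092/3 ≈ -2697.3)
n - C(61) = -8092/3 - 1*(-94) = -8092/3 + 94 = -7810/3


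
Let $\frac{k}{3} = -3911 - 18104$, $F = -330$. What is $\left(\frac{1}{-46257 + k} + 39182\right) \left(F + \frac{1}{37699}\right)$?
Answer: $- \frac{54741642764868247}{4233673098} \approx -1.293 \cdot 10^{7}$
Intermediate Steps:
$k = -66045$ ($k = 3 \left(-3911 - 18104\right) = 3 \left(-22015\right) = -66045$)
$\left(\frac{1}{-46257 + k} + 39182\right) \left(F + \frac{1}{37699}\right) = \left(\frac{1}{-46257 - 66045} + 39182\right) \left(-330 + \frac{1}{37699}\right) = \left(\frac{1}{-112302} + 39182\right) \left(-330 + \frac{1}{37699}\right) = \left(- \frac{1}{112302} + 39182\right) \left(- \frac{12440669}{37699}\right) = \frac{4400216963}{112302} \left(- \frac{12440669}{37699}\right) = - \frac{54741642764868247}{4233673098}$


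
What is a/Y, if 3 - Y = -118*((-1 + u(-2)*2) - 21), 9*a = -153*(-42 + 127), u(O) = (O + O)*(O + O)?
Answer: -1445/1183 ≈ -1.2215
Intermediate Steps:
u(O) = 4*O² (u(O) = (2*O)*(2*O) = 4*O²)
a = -1445 (a = (-153*(-42 + 127))/9 = (-153*85)/9 = (⅑)*(-13005) = -1445)
Y = 1183 (Y = 3 - (-118)*((-1 + (4*(-2)²)*2) - 21) = 3 - (-118)*((-1 + (4*4)*2) - 21) = 3 - (-118)*((-1 + 16*2) - 21) = 3 - (-118)*((-1 + 32) - 21) = 3 - (-118)*(31 - 21) = 3 - (-118)*10 = 3 - 1*(-1180) = 3 + 1180 = 1183)
a/Y = -1445/1183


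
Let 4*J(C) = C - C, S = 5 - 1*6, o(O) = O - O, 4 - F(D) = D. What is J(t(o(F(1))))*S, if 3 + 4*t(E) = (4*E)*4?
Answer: 0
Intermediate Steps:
F(D) = 4 - D
o(O) = 0
S = -1 (S = 5 - 6 = -1)
t(E) = -¾ + 4*E (t(E) = -¾ + ((4*E)*4)/4 = -¾ + (16*E)/4 = -¾ + 4*E)
J(C) = 0 (J(C) = (C - C)/4 = (¼)*0 = 0)
J(t(o(F(1))))*S = 0*(-1) = 0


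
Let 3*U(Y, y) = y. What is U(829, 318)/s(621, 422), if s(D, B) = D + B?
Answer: 106/1043 ≈ 0.10163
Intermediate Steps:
U(Y, y) = y/3
s(D, B) = B + D
U(829, 318)/s(621, 422) = ((1/3)*318)/(422 + 621) = 106/1043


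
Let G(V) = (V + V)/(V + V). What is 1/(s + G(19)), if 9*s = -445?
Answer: -9/436 ≈ -0.020642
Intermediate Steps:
s = -445/9 (s = (⅑)*(-445) = -445/9 ≈ -49.444)
G(V) = 1 (G(V) = (2*V)/((2*V)) = (2*V)*(1/(2*V)) = 1)
1/(s + G(19)) = 1/(-445/9 + 1) = 1/(-436/9) = -9/436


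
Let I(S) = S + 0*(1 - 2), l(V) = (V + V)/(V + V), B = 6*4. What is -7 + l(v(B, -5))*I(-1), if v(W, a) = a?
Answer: -8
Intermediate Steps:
B = 24
l(V) = 1 (l(V) = (2*V)/((2*V)) = (2*V)*(1/(2*V)) = 1)
I(S) = S (I(S) = S + 0*(-1) = S + 0 = S)
-7 + l(v(B, -5))*I(-1) = -7 + 1*(-1) = -7 - 1 = -8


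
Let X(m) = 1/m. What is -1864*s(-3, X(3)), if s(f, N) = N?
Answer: -1864/3 ≈ -621.33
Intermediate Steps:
-1864*s(-3, X(3)) = -1864/3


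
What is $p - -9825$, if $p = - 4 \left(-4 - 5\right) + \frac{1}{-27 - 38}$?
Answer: $\frac{640964}{65} \approx 9861.0$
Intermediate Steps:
$p = \frac{2339}{65}$ ($p = \left(-4\right) \left(-9\right) + \frac{1}{-65} = 36 - \frac{1}{65} = \frac{2339}{65} \approx 35.985$)
$p - -9825 = \frac{2339}{65} - -9825 = \frac{2339}{65} + 9825 = \frac{640964}{65}$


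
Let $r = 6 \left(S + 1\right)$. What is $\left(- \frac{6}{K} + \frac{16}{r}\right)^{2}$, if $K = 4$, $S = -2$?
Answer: $\frac{625}{36} \approx 17.361$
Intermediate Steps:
$r = -6$ ($r = 6 \left(-2 + 1\right) = 6 \left(-1\right) = -6$)
$\left(- \frac{6}{K} + \frac{16}{r}\right)^{2} = \left(- \frac{6}{4} + \frac{16}{-6}\right)^{2} = \left(\left(-6\right) \frac{1}{4} + 16 \left(- \frac{1}{6}\right)\right)^{2} = \left(- \frac{3}{2} - \frac{8}{3}\right)^{2} = \left(- \frac{25}{6}\right)^{2} = \frac{625}{36}$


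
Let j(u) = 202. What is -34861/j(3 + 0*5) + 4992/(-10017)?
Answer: -116737007/674478 ≈ -173.08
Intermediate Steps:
-34861/j(3 + 0*5) + 4992/(-10017) = -34861/202 + 4992/(-10017) = -34861*1/202 + 4992*(-1/10017) = -34861/202 - 1664/3339 = -116737007/674478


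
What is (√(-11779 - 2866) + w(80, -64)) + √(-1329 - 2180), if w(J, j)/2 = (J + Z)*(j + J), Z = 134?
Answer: 6848 + I*√14645 + 11*I*√29 ≈ 6848.0 + 180.25*I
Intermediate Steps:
w(J, j) = 2*(134 + J)*(J + j) (w(J, j) = 2*((J + 134)*(j + J)) = 2*((134 + J)*(J + j)) = 2*(134 + J)*(J + j))
(√(-11779 - 2866) + w(80, -64)) + √(-1329 - 2180) = (√(-11779 - 2866) + (2*80² + 268*80 + 268*(-64) + 2*80*(-64))) + √(-1329 - 2180) = (√(-14645) + (2*6400 + 21440 - 17152 - 10240)) + √(-3509) = (I*√14645 + (12800 + 21440 - 17152 - 10240)) + 11*I*√29 = (I*√14645 + 6848) + 11*I*√29 = (6848 + I*√14645) + 11*I*√29 = 6848 + I*√14645 + 11*I*√29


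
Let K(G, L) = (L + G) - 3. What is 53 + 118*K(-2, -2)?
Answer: -773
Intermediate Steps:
K(G, L) = -3 + G + L (K(G, L) = (G + L) - 3 = -3 + G + L)
53 + 118*K(-2, -2) = 53 + 118*(-3 - 2 - 2) = 53 + 118*(-7) = 53 - 826 = -773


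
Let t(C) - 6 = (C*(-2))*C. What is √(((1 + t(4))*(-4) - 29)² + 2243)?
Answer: 2*√1821 ≈ 85.346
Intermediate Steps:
t(C) = 6 - 2*C² (t(C) = 6 + (C*(-2))*C = 6 + (-2*C)*C = 6 - 2*C²)
√(((1 + t(4))*(-4) - 29)² + 2243) = √(((1 + (6 - 2*4²))*(-4) - 29)² + 2243) = √(((1 + (6 - 2*16))*(-4) - 29)² + 2243) = √(((1 + (6 - 32))*(-4) - 29)² + 2243) = √(((1 - 26)*(-4) - 29)² + 2243) = √((-25*(-4) - 29)² + 2243) = √((100 - 29)² + 2243) = √(71² + 2243) = √(5041 + 2243) = √7284 = 2*√1821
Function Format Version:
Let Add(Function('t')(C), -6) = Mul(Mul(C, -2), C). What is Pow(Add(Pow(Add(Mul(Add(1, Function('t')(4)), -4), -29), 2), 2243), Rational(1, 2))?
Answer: Mul(2, Pow(1821, Rational(1, 2))) ≈ 85.346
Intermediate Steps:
Function('t')(C) = Add(6, Mul(-2, Pow(C, 2))) (Function('t')(C) = Add(6, Mul(Mul(C, -2), C)) = Add(6, Mul(Mul(-2, C), C)) = Add(6, Mul(-2, Pow(C, 2))))
Pow(Add(Pow(Add(Mul(Add(1, Function('t')(4)), -4), -29), 2), 2243), Rational(1, 2)) = Pow(Add(Pow(Add(Mul(Add(1, Add(6, Mul(-2, Pow(4, 2)))), -4), -29), 2), 2243), Rational(1, 2)) = Pow(Add(Pow(Add(Mul(Add(1, Add(6, Mul(-2, 16))), -4), -29), 2), 2243), Rational(1, 2)) = Pow(Add(Pow(Add(Mul(Add(1, Add(6, -32)), -4), -29), 2), 2243), Rational(1, 2)) = Pow(Add(Pow(Add(Mul(Add(1, -26), -4), -29), 2), 2243), Rational(1, 2)) = Pow(Add(Pow(Add(Mul(-25, -4), -29), 2), 2243), Rational(1, 2)) = Pow(Add(Pow(Add(100, -29), 2), 2243), Rational(1, 2)) = Pow(Add(Pow(71, 2), 2243), Rational(1, 2)) = Pow(Add(5041, 2243), Rational(1, 2)) = Pow(7284, Rational(1, 2)) = Mul(2, Pow(1821, Rational(1, 2)))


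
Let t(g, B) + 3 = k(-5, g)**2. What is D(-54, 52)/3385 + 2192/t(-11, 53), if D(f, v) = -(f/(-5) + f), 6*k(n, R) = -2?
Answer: -166945392/220025 ≈ -758.76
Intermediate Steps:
k(n, R) = -1/3 (k(n, R) = (1/6)*(-2) = -1/3)
D(f, v) = -4*f/5 (D(f, v) = -(f*(-1/5) + f) = -(-f/5 + f) = -4*f/5)
t(g, B) = -26/9 (t(g, B) = -3 + (-1/3)**2 = -3 + 1/9 = -26/9)
D(-54, 52)/3385 + 2192/t(-11, 53) = -4/5*(-54)/3385 + 2192/(-26/9) = (216/5)*(1/3385) + 2192*(-9/26) = 216/16925 - 9864/13 = -166945392/220025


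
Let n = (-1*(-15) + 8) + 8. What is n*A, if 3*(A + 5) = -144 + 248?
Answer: 2759/3 ≈ 919.67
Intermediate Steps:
A = 89/3 (A = -5 + (-144 + 248)/3 = -5 + (⅓)*104 = -5 + 104/3 = 89/3 ≈ 29.667)
n = 31 (n = (15 + 8) + 8 = 23 + 8 = 31)
n*A = 31*(89/3) = 2759/3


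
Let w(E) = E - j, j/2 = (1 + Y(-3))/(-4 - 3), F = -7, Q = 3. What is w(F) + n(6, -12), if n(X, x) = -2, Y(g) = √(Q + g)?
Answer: -61/7 ≈ -8.7143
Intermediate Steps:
Y(g) = √(3 + g)
j = -2/7 (j = 2*((1 + √(3 - 3))/(-4 - 3)) = 2*((1 + √0)/(-7)) = 2*((1 + 0)*(-⅐)) = 2*(1*(-⅐)) = 2*(-⅐) = -2/7 ≈ -0.28571)
w(E) = 2/7 + E (w(E) = E - 1*(-2/7) = E + 2/7 = 2/7 + E)
w(F) + n(6, -12) = (2/7 - 7) - 2 = -47/7 - 2 = -61/7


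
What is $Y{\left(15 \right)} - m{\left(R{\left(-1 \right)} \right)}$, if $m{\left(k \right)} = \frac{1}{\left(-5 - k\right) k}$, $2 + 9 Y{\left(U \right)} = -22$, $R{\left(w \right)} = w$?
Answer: $- \frac{35}{12} \approx -2.9167$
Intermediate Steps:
$Y{\left(U \right)} = - \frac{8}{3}$ ($Y{\left(U \right)} = - \frac{2}{9} + \frac{1}{9} \left(-22\right) = - \frac{2}{9} - \frac{22}{9} = - \frac{8}{3}$)
$m{\left(k \right)} = \frac{1}{k \left(-5 - k\right)}$
$Y{\left(15 \right)} - m{\left(R{\left(-1 \right)} \right)} = - \frac{8}{3} - - \frac{1}{\left(-1\right) \left(5 - 1\right)} = - \frac{8}{3} - \left(-1\right) \left(-1\right) \frac{1}{4} = - \frac{8}{3} - \frac{1}{4} = - \frac{35}{12}$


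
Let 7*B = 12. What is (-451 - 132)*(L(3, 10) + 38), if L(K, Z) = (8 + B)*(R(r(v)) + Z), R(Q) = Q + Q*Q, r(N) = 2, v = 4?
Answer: -789382/7 ≈ -1.1277e+5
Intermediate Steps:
B = 12/7 (B = (⅐)*12 = 12/7 ≈ 1.7143)
R(Q) = Q + Q²
L(K, Z) = 408/7 + 68*Z/7 (L(K, Z) = (8 + 12/7)*(2*(1 + 2) + Z) = 68*(2*3 + Z)/7 = 68*(6 + Z)/7 = 408/7 + 68*Z/7)
(-451 - 132)*(L(3, 10) + 38) = (-451 - 132)*((408/7 + (68/7)*10) + 38) = -583*((408/7 + 680/7) + 38) = -583*(1088/7 + 38) = -583*1354/7 = -789382/7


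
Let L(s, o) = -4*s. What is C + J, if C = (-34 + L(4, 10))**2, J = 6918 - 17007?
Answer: -7589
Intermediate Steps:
J = -10089
C = 2500 (C = (-34 - 4*4)**2 = (-34 - 16)**2 = (-50)**2 = 2500)
C + J = 2500 - 10089 = -7589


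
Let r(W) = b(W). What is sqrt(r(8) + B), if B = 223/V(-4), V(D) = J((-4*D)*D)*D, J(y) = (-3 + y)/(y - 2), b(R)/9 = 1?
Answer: I*sqrt(824502)/134 ≈ 6.7763*I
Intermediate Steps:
b(R) = 9 (b(R) = 9*1 = 9)
J(y) = (-3 + y)/(-2 + y)
V(D) = D*(-3 - 4*D**2)/(-2 - 4*D**2) (V(D) = ((-3 + (-4*D)*D)/(-2 + (-4*D)*D))*D = ((-3 - 4*D**2)/(-2 - 4*D**2))*D = D*(-3 - 4*D**2)/(-2 - 4*D**2))
r(W) = 9
B = -7359/134 (B = 223/(((1/2)*(-4)*(3 + 4*(-4)**2)/(1 + 2*(-4)**2))) = 223/(((1/2)*(-4)*(3 + 4*16)/(1 + 2*16))) = 223/(((1/2)*(-4)*(3 + 64)/(1 + 32))) = 223/(((1/2)*(-4)*67/33)) = 223/(((1/2)*(-4)*(1/33)*67)) = 223/(-134/33) = 223*(-33/134) = -7359/134 ≈ -54.918)
sqrt(r(8) + B) = sqrt(9 - 7359/134) = sqrt(-6153/134) = I*sqrt(824502)/134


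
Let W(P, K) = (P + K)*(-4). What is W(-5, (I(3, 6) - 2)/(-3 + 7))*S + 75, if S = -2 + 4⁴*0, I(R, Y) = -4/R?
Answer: 85/3 ≈ 28.333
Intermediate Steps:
S = -2 (S = -2 + 256*0 = -2 + 0 = -2)
W(P, K) = -4*K - 4*P (W(P, K) = (K + P)*(-4) = -4*K - 4*P)
W(-5, (I(3, 6) - 2)/(-3 + 7))*S + 75 = (-4*(-4/3 - 2)/(-3 + 7) - 4*(-5))*(-2) + 75 = (-4*(-4*⅓ - 2)/4 + 20)*(-2) + 75 = (-4*(-4/3 - 2)/4 + 20)*(-2) + 75 = (-(-40)/(3*4) + 20)*(-2) + 75 = (-4*(-⅚) + 20)*(-2) + 75 = (10/3 + 20)*(-2) + 75 = (70/3)*(-2) + 75 = -140/3 + 75 = 85/3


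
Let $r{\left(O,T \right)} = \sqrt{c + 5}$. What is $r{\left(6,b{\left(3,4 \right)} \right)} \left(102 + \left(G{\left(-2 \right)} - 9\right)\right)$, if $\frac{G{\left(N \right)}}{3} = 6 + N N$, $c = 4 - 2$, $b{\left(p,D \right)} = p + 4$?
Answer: $123 \sqrt{7} \approx 325.43$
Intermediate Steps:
$b{\left(p,D \right)} = 4 + p$
$c = 2$
$G{\left(N \right)} = 18 + 3 N^{2}$ ($G{\left(N \right)} = 3 \left(6 + N N\right) = 3 \left(6 + N^{2}\right) = 18 + 3 N^{2}$)
$r{\left(O,T \right)} = \sqrt{7}$ ($r{\left(O,T \right)} = \sqrt{2 + 5} = \sqrt{7}$)
$r{\left(6,b{\left(3,4 \right)} \right)} \left(102 + \left(G{\left(-2 \right)} - 9\right)\right) = \sqrt{7} \left(102 + \left(\left(18 + 3 \left(-2\right)^{2}\right) - 9\right)\right) = \sqrt{7} \left(102 + \left(\left(18 + 3 \cdot 4\right) - 9\right)\right) = \sqrt{7} \left(102 + \left(\left(18 + 12\right) - 9\right)\right) = \sqrt{7} \left(102 + \left(30 - 9\right)\right) = \sqrt{7} \left(102 + 21\right) = \sqrt{7} \cdot 123 = 123 \sqrt{7}$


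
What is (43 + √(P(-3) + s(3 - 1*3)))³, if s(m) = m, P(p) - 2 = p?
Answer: (43 + I)³ ≈ 79378.0 + 5546.0*I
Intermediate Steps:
P(p) = 2 + p
(43 + √(P(-3) + s(3 - 1*3)))³ = (43 + √((2 - 3) + (3 - 1*3)))³ = (43 + √(-1 + (3 - 3)))³ = (43 + √(-1 + 0))³ = (43 + √(-1))³ = (43 + I)³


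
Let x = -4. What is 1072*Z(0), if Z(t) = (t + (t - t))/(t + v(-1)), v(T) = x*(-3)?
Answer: 0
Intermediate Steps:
v(T) = 12 (v(T) = -4*(-3) = 12)
Z(t) = t/(12 + t) (Z(t) = (t + (t - t))/(t + 12) = (t + 0)/(12 + t) = t/(12 + t))
1072*Z(0) = 1072*(0/(12 + 0)) = 1072*(0/12) = 1072*(0*(1/12)) = 1072*0 = 0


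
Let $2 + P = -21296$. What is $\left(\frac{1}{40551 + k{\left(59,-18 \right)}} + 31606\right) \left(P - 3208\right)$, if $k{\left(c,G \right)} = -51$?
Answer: $- \frac{15684366891253}{20250} \approx -7.7454 \cdot 10^{8}$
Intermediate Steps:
$P = -21298$ ($P = -2 - 21296 = -21298$)
$\left(\frac{1}{40551 + k{\left(59,-18 \right)}} + 31606\right) \left(P - 3208\right) = \left(\frac{1}{40551 - 51} + 31606\right) \left(-21298 - 3208\right) = \left(\frac{1}{40500} + 31606\right) \left(-24506\right) = \frac{1280043001}{40500} \left(-24506\right) = - \frac{15684366891253}{20250}$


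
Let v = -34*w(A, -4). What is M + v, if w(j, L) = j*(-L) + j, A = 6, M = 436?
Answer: -584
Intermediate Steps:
w(j, L) = j - L*j (w(j, L) = -L*j + j = j - L*j)
v = -1020 (v = -204*(1 - 1*(-4)) = -204*(1 + 4) = -204*5 = -34*30 = -1020)
M + v = 436 - 1020 = -584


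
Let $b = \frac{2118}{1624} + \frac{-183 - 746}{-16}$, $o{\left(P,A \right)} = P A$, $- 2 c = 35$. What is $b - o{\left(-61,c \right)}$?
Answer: $- \frac{3274417}{3248} \approx -1008.1$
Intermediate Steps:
$c = - \frac{35}{2}$ ($c = \left(- \frac{1}{2}\right) 35 = - \frac{35}{2} \approx -17.5$)
$o{\left(P,A \right)} = A P$
$b = \frac{192823}{3248}$ ($b = 2118 \cdot \frac{1}{1624} - - \frac{929}{16} = \frac{1059}{812} + \frac{929}{16} = \frac{192823}{3248} \approx 59.367$)
$b - o{\left(-61,c \right)} = \frac{192823}{3248} - \left(- \frac{35}{2}\right) \left(-61\right) = \frac{192823}{3248} - \frac{2135}{2} = - \frac{3274417}{3248}$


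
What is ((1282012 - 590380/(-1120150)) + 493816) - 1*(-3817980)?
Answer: 626590462158/112015 ≈ 5.5938e+6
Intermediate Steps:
((1282012 - 590380/(-1120150)) + 493816) - 1*(-3817980) = ((1282012 - 590380*(-1/1120150)) + 493816) + 3817980 = ((1282012 + 59038/112015) + 493816) + 3817980 = (143604633218/112015 + 493816) + 3817980 = 198919432458/112015 + 3817980 = 626590462158/112015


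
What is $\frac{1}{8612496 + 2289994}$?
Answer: $\frac{1}{10902490} \approx 9.1722 \cdot 10^{-8}$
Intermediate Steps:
$\frac{1}{8612496 + 2289994} = \frac{1}{10902490}$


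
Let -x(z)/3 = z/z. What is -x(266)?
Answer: 3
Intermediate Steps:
x(z) = -3 (x(z) = -3*z/z = -3*1 = -3)
-x(266) = -1*(-3) = 3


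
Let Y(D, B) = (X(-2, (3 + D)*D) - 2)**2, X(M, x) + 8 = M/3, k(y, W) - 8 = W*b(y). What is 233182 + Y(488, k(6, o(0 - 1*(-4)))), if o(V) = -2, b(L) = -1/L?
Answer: 2099662/9 ≈ 2.3330e+5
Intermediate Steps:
k(y, W) = 8 - W/y (k(y, W) = 8 + W*(-1/y) = 8 - W/y)
X(M, x) = -8 + M/3
Y(D, B) = 1024/9 (Y(D, B) = ((-8 + (1/3)*(-2)) - 2)**2 = ((-8 - 2/3) - 2)**2 = (-26/3 - 2)**2 = (-32/3)**2 = 1024/9)
233182 + Y(488, k(6, o(0 - 1*(-4)))) = 233182 + 1024/9 = 2099662/9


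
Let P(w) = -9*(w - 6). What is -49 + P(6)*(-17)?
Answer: -49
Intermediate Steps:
P(w) = 54 - 9*w (P(w) = -9*(-6 + w) = 54 - 9*w)
-49 + P(6)*(-17) = -49 + (54 - 9*6)*(-17) = -49 + (54 - 54)*(-17) = -49 + 0*(-17) = -49 + 0 = -49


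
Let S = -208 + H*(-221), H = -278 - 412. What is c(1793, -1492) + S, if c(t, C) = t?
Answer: 154075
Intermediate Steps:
H = -690
S = 152282 (S = -208 - 690*(-221) = -208 + 152490 = 152282)
c(1793, -1492) + S = 1793 + 152282 = 154075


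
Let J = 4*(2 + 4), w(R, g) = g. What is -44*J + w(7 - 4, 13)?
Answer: -1043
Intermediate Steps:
J = 24 (J = 4*6 = 24)
-44*J + w(7 - 4, 13) = -44*24 + 13 = -1056 + 13 = -1043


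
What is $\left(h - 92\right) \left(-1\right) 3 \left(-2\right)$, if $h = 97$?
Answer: $30$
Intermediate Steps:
$\left(h - 92\right) \left(-1\right) 3 \left(-2\right) = \left(97 - 92\right) \left(-1\right) 3 \left(-2\right) = 5 \left(\left(-3\right) \left(-2\right)\right) = 5 \cdot 6 = 30$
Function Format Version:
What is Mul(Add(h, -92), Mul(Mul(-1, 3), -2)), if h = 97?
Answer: 30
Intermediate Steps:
Mul(Add(h, -92), Mul(Mul(-1, 3), -2)) = Mul(Add(97, -92), Mul(Mul(-1, 3), -2)) = Mul(5, Mul(-3, -2)) = Mul(5, 6) = 30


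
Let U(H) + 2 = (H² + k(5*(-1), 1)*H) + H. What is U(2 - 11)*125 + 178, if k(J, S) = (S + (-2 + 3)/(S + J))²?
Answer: 132723/16 ≈ 8295.2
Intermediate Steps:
k(J, S) = (S + 1/(J + S))²
U(H) = -2 + H² + 25*H/16 (U(H) = -2 + ((H² + ((1 + 1² + (5*(-1))*1)²/(5*(-1) + 1)²)*H) + H) = -2 + ((H² + ((1 + 1 - 5*1)²/(-5 + 1)²)*H) + H) = -2 + ((H² + ((1 + 1 - 5)²/(-4)²)*H) + H) = -2 + ((H² + ((1/16)*(-3)²)*H) + H) = -2 + ((H² + ((1/16)*9)*H) + H) = -2 + ((H² + 9*H/16) + H) = -2 + (H² + 25*H/16) = -2 + H² + 25*H/16)
U(2 - 11)*125 + 178 = (-2 + (2 - 11)² + 25*(2 - 11)/16)*125 + 178 = (-2 + (-9)² + (25/16)*(-9))*125 + 178 = (-2 + 81 - 225/16)*125 + 178 = (1039/16)*125 + 178 = 129875/16 + 178 = 132723/16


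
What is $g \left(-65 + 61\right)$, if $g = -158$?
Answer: $632$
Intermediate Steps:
$g \left(-65 + 61\right) = - 158 \left(-65 + 61\right) = \left(-158\right) \left(-4\right) = 632$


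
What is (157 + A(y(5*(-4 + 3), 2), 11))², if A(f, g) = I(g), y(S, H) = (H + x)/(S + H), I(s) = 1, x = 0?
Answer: 24964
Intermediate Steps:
y(S, H) = H/(H + S) (y(S, H) = (H + 0)/(S + H) = H/(H + S))
A(f, g) = 1
(157 + A(y(5*(-4 + 3), 2), 11))² = (157 + 1)² = 158² = 24964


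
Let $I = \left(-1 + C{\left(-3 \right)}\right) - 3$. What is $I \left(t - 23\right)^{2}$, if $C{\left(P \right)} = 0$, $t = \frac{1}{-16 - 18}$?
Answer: $- \frac{613089}{289} \approx -2121.4$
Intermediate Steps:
$t = - \frac{1}{34}$ ($t = \frac{1}{-34} = - \frac{1}{34} \approx -0.029412$)
$I = -4$ ($I = \left(-1 + 0\right) - 3 = -1 - 3 = -4$)
$I \left(t - 23\right)^{2} = - 4 \left(- \frac{1}{34} - 23\right)^{2} = - 4 \left(- \frac{783}{34}\right)^{2} = \left(-4\right) \frac{613089}{1156} = - \frac{613089}{289}$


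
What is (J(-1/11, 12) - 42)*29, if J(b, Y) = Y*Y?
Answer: 2958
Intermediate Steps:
J(b, Y) = Y²
(J(-1/11, 12) - 42)*29 = (12² - 42)*29 = (144 - 42)*29 = 102*29 = 2958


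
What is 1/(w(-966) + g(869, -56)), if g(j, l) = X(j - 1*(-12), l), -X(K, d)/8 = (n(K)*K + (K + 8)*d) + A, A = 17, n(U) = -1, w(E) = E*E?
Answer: 1/1338340 ≈ 7.4719e-7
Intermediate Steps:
w(E) = E²
X(K, d) = -136 + 8*K - 8*d*(8 + K) (X(K, d) = -8*((-K + (K + 8)*d) + 17) = -8*((-K + (8 + K)*d) + 17) = -8*((-K + d*(8 + K)) + 17) = -8*(17 - K + d*(8 + K)) = -136 + 8*K - 8*d*(8 + K))
g(j, l) = -40 - 64*l + 8*j - 8*l*(12 + j) (g(j, l) = -136 - 64*l + 8*(j - 1*(-12)) - 8*(j - 1*(-12))*l = -136 - 64*l + 8*(j + 12) - 8*(j + 12)*l = -136 - 64*l + 8*(12 + j) - 8*(12 + j)*l = -136 - 64*l + (96 + 8*j) - 8*l*(12 + j) = -40 - 64*l + 8*j - 8*l*(12 + j))
1/(w(-966) + g(869, -56)) = 1/((-966)² + (-40 - 160*(-56) + 8*869 - 8*869*(-56))) = 1/(933156 + (-40 + 8960 + 6952 + 389312)) = 1/(933156 + 405184) = 1/1338340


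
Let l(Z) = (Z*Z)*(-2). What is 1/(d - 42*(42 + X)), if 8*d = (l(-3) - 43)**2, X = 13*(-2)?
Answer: -8/1655 ≈ -0.0048338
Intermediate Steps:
X = -26
l(Z) = -2*Z**2 (l(Z) = Z**2*(-2) = -2*Z**2)
d = 3721/8 (d = (-2*(-3)**2 - 43)**2/8 = (-2*9 - 43)**2/8 = (-18 - 43)**2/8 = (1/8)*(-61)**2 = (1/8)*3721 = 3721/8 ≈ 465.13)
1/(d - 42*(42 + X)) = 1/(3721/8 - 42*(42 - 26)) = 1/(3721/8 - 42*16) = 1/(3721/8 - 672) = 1/(-1655/8) = -8/1655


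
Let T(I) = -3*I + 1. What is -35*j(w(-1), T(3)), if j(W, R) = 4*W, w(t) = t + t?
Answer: 280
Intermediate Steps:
w(t) = 2*t
T(I) = 1 - 3*I
-35*j(w(-1), T(3)) = -140*2*(-1) = -140*(-2) = -35*(-8) = 280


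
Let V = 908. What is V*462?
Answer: 419496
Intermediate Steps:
V*462 = 908*462 = 419496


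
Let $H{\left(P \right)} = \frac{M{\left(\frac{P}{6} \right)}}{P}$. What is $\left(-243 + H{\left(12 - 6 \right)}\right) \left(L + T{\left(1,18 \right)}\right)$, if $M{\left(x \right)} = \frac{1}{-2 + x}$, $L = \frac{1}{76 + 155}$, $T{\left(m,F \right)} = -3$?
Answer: $\frac{504814}{693} \approx 728.45$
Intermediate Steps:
$L = \frac{1}{231} \approx 0.004329$
$H{\left(P \right)} = \frac{1}{P \left(-2 + \frac{P}{6}\right)}$ ($H{\left(P \right)} = \frac{1}{\left(-2 + \frac{P}{6}\right) P} = \frac{1}{P \left(-2 + \frac{P}{6}\right)}$)
$\left(-243 + H{\left(12 - 6 \right)}\right) \left(L + T{\left(1,18 \right)}\right) = \left(-243 + \frac{6}{\left(12 - 6\right) \left(-12 + \left(12 - 6\right)\right)}\right) \left(\frac{1}{231} - 3\right) = \left(-243 + \frac{6}{\left(12 - 6\right) \left(-12 + \left(12 - 6\right)\right)}\right) \left(- \frac{692}{231}\right) = \left(-243 + \frac{6}{6 \left(-12 + 6\right)}\right) \left(- \frac{692}{231}\right) = \left(-243 + 6 \cdot \frac{1}{6} \frac{1}{-6}\right) \left(- \frac{692}{231}\right) = \left(-243 + 6 \cdot \frac{1}{6} \left(- \frac{1}{6}\right)\right) \left(- \frac{692}{231}\right) = \left(-243 - \frac{1}{6}\right) \left(- \frac{692}{231}\right) = \left(- \frac{1459}{6}\right) \left(- \frac{692}{231}\right) = \frac{504814}{693}$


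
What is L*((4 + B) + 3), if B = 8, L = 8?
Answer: 120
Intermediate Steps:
L*((4 + B) + 3) = 8*((4 + 8) + 3) = 8*(12 + 3) = 8*15 = 120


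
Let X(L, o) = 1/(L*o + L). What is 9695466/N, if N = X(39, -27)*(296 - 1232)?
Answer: 21006843/2 ≈ 1.0503e+7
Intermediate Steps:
X(L, o) = 1/(L + L*o)
N = 12/13 (N = (1/(39*(1 - 27)))*(296 - 1232) = ((1/39)/(-26))*(-936) = ((1/39)*(-1/26))*(-936) = -1/1014*(-936) = 12/13 ≈ 0.92308)
9695466/N = 9695466/(12/13) = 9695466*(13/12) = 21006843/2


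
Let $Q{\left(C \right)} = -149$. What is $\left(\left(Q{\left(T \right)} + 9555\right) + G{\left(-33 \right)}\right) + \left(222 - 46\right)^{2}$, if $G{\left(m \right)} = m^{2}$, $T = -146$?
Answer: $41471$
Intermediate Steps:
$\left(\left(Q{\left(T \right)} + 9555\right) + G{\left(-33 \right)}\right) + \left(222 - 46\right)^{2} = \left(\left(-149 + 9555\right) + \left(-33\right)^{2}\right) + \left(222 - 46\right)^{2} = \left(9406 + 1089\right) + 176^{2} = 10495 + 30976 = 41471$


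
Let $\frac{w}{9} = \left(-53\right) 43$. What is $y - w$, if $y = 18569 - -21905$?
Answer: $60985$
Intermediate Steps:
$w = -20511$ ($w = 9 \left(\left(-53\right) 43\right) = 9 \left(-2279\right) = -20511$)
$y = 40474$ ($y = 18569 + 21905 = 40474$)
$y - w = 40474 - -20511 = 40474 + 20511 = 60985$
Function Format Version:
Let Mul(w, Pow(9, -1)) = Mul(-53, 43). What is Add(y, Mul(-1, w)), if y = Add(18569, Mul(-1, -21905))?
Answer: 60985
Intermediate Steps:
w = -20511 (w = Mul(9, Mul(-53, 43)) = Mul(9, -2279) = -20511)
y = 40474 (y = Add(18569, 21905) = 40474)
Add(y, Mul(-1, w)) = Add(40474, Mul(-1, -20511)) = Add(40474, 20511) = 60985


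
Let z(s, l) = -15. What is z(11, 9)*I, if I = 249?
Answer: -3735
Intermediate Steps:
z(11, 9)*I = -15*249 = -3735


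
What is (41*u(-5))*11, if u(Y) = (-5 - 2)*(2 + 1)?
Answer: -9471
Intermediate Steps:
u(Y) = -21 (u(Y) = -7*3 = -21)
(41*u(-5))*11 = (41*(-21))*11 = -861*11 = -9471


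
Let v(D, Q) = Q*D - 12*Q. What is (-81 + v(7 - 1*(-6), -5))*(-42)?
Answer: 3612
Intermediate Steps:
v(D, Q) = -12*Q + D*Q (v(D, Q) = D*Q - 12*Q = -12*Q + D*Q)
(-81 + v(7 - 1*(-6), -5))*(-42) = (-81 - 5*(-12 + (7 - 1*(-6))))*(-42) = (-81 - 5*(-12 + (7 + 6)))*(-42) = (-81 - 5*(-12 + 13))*(-42) = (-81 - 5*1)*(-42) = (-81 - 5)*(-42) = -86*(-42) = 3612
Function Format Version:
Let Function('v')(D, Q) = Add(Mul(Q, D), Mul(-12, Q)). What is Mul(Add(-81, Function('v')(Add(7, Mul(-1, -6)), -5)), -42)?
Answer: 3612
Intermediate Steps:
Function('v')(D, Q) = Add(Mul(-12, Q), Mul(D, Q)) (Function('v')(D, Q) = Add(Mul(D, Q), Mul(-12, Q)) = Add(Mul(-12, Q), Mul(D, Q)))
Mul(Add(-81, Function('v')(Add(7, Mul(-1, -6)), -5)), -42) = Mul(Add(-81, Mul(-5, Add(-12, Add(7, Mul(-1, -6))))), -42) = Mul(Add(-81, Mul(-5, Add(-12, Add(7, 6)))), -42) = Mul(Add(-81, Mul(-5, Add(-12, 13))), -42) = Mul(Add(-81, Mul(-5, 1)), -42) = Mul(Add(-81, -5), -42) = Mul(-86, -42) = 3612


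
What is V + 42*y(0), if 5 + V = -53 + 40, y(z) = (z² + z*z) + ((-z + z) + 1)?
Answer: 24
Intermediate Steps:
y(z) = 1 + 2*z² (y(z) = (z² + z²) + (0 + 1) = 2*z² + 1 = 1 + 2*z²)
V = -18 (V = -5 + (-53 + 40) = -5 - 13 = -18)
V + 42*y(0) = -18 + 42*(1 + 2*0²) = -18 + 42*(1 + 2*0) = -18 + 42*(1 + 0) = -18 + 42*1 = -18 + 42 = 24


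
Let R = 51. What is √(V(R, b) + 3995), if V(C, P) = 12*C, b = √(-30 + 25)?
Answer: √4607 ≈ 67.875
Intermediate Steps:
b = I*√5 (b = √(-5) = I*√5 ≈ 2.2361*I)
√(V(R, b) + 3995) = √(12*51 + 3995) = √(612 + 3995) = √4607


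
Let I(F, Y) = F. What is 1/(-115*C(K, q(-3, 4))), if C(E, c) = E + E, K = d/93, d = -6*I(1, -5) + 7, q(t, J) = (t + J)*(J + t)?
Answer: -93/230 ≈ -0.40435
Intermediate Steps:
q(t, J) = (J + t)² (q(t, J) = (J + t)*(J + t) = (J + t)²)
d = 1 (d = -6*1 + 7 = -6 + 7 = 1)
K = 1/93 ≈ 0.010753
C(E, c) = 2*E
1/(-115*C(K, q(-3, 4))) = 1/(-230/93) = -93/230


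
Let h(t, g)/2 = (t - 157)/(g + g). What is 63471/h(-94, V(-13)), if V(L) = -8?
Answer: 507768/251 ≈ 2023.0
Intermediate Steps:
h(t, g) = (-157 + t)/g (h(t, g) = 2*((t - 157)/(g + g)) = 2*((-157 + t)/((2*g))) = 2*((-157 + t)*(1/(2*g))) = 2*((-157 + t)/(2*g)) = (-157 + t)/g)
63471/h(-94, V(-13)) = 63471/(((-157 - 94)/(-8))) = 63471/((-⅛*(-251))) = 63471/(251/8) = 63471*(8/251) = 507768/251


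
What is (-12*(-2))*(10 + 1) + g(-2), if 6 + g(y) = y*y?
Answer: 262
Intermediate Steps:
g(y) = -6 + y² (g(y) = -6 + y*y = -6 + y²)
(-12*(-2))*(10 + 1) + g(-2) = (-12*(-2))*(10 + 1) + (-6 + (-2)²) = -2*(-12)*11 + (-6 + 4) = 24*11 - 2 = 264 - 2 = 262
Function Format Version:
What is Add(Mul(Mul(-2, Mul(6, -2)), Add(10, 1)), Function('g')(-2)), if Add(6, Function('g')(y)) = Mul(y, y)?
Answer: 262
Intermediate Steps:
Function('g')(y) = Add(-6, Pow(y, 2)) (Function('g')(y) = Add(-6, Mul(y, y)) = Add(-6, Pow(y, 2)))
Add(Mul(Mul(-2, Mul(6, -2)), Add(10, 1)), Function('g')(-2)) = Add(Mul(Mul(-2, Mul(6, -2)), Add(10, 1)), Add(-6, Pow(-2, 2))) = Add(Mul(Mul(-2, -12), 11), Add(-6, 4)) = Add(Mul(24, 11), -2) = Add(264, -2) = 262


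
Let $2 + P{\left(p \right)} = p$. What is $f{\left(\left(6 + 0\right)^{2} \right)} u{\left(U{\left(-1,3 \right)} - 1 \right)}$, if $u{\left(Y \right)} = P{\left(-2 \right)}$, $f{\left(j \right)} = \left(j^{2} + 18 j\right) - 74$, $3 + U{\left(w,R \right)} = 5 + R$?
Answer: $-7480$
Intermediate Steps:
$U{\left(w,R \right)} = 2 + R$ ($U{\left(w,R \right)} = -3 + \left(5 + R\right) = 2 + R$)
$f{\left(j \right)} = -74 + j^{2} + 18 j$
$P{\left(p \right)} = -2 + p$
$u{\left(Y \right)} = -4$ ($u{\left(Y \right)} = -2 - 2 = -4$)
$f{\left(\left(6 + 0\right)^{2} \right)} u{\left(U{\left(-1,3 \right)} - 1 \right)} = \left(-74 + \left(\left(6 + 0\right)^{2}\right)^{2} + 18 \left(6 + 0\right)^{2}\right) \left(-4\right) = \left(-74 + \left(6^{2}\right)^{2} + 18 \cdot 6^{2}\right) \left(-4\right) = \left(-74 + 36^{2} + 18 \cdot 36\right) \left(-4\right) = \left(-74 + 1296 + 648\right) \left(-4\right) = 1870 \left(-4\right) = -7480$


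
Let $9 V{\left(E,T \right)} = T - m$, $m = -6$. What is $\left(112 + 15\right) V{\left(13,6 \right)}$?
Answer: $\frac{508}{3} \approx 169.33$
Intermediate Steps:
$V{\left(E,T \right)} = \frac{2}{3} + \frac{T}{9}$ ($V{\left(E,T \right)} = \frac{T - -6}{9} = \frac{T + 6}{9} = \frac{6 + T}{9} = \frac{2}{3} + \frac{T}{9}$)
$\left(112 + 15\right) V{\left(13,6 \right)} = \left(112 + 15\right) \left(\frac{2}{3} + \frac{1}{9} \cdot 6\right) = 127 \left(\frac{2}{3} + \frac{2}{3}\right) = 127 \cdot \frac{4}{3} = \frac{508}{3}$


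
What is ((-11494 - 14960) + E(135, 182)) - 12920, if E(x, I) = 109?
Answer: -39265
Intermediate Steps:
((-11494 - 14960) + E(135, 182)) - 12920 = ((-11494 - 14960) + 109) - 12920 = (-26454 + 109) - 12920 = -26345 - 12920 = -39265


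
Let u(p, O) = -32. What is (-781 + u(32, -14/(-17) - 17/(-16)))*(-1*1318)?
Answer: 1071534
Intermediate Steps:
(-781 + u(32, -14/(-17) - 17/(-16)))*(-1*1318) = (-781 - 32)*(-1*1318) = -813*(-1318) = 1071534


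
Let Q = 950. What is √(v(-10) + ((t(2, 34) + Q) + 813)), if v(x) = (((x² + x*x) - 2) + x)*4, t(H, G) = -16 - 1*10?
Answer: √2489 ≈ 49.890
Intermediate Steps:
t(H, G) = -26 (t(H, G) = -16 - 10 = -26)
v(x) = -8 + 4*x + 8*x² (v(x) = (((x² + x²) - 2) + x)*4 = ((2*x² - 2) + x)*4 = ((-2 + 2*x²) + x)*4 = (-2 + x + 2*x²)*4 = -8 + 4*x + 8*x²)
√(v(-10) + ((t(2, 34) + Q) + 813)) = √((-8 + 4*(-10) + 8*(-10)²) + ((-26 + 950) + 813)) = √((-8 - 40 + 8*100) + (924 + 813)) = √((-8 - 40 + 800) + 1737) = √(752 + 1737) = √2489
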